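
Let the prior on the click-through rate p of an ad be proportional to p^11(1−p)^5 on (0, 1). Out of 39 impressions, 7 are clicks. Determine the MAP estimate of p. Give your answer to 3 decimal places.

p̂_MAP = 0.327

The prior density ∝ p^11(1−p)^5 is the kernel of Beta(12, 6).
Data: 7 successes in 39 trials. The binomial likelihood contributes p^7(1−p)^32, so the posterior is Beta(12+7, 6+32) = Beta(19, 38).
For Beta(a, b) with a, b > 1 the mode is (a−1)/(a+b−2) = 18/55 ≈ 0.327.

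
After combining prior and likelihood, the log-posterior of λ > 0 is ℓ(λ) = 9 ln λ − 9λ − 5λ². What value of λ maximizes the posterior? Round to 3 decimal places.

ℓ'(λ) = 9/λ − 9 − 10λ. Setting this to zero and multiplying by λ: 10λ² + 9λ − 9 = 0.
λ = (−9 + √(9² + 4·10·9)) / (2·10) = (−9 + √441) / 20 = (−9 + 21)/20 = 3/5.
ℓ''(λ) = −9/λ² − 10 < 0, confirming a maximum.

λ̂_MAP = 0.600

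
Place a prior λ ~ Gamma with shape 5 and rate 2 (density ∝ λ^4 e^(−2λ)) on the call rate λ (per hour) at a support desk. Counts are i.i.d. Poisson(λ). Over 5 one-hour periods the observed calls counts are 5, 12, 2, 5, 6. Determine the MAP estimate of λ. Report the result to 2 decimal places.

λ̂_MAP = 4.86

Σxᵢ = 5+12+2+5+6 = 30, with n = 5.
Posterior ∝ λ^4e^(−2λ) · λ^30e^(−5λ) = λ^34e^(−7λ), i.e. Gamma(shape=35, rate=7).
The mode of a Gamma(a, b) with a ≥ 1 (shape–rate) is (a−1)/b = 34/7 ≈ 4.86.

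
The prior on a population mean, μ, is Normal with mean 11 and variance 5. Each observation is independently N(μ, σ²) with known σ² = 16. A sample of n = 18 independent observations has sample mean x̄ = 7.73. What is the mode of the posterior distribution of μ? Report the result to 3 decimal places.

n = 18, x̄ = 7.73.
For a Normal prior and Normal likelihood with known variance, the posterior is Normal; its mode equals its mean, the precision-weighted average.
Prior precision 1/σ₀² = 1/5 = 0.2; data precision n/σ² = 18/16 = 1.125.
μ̂ = (0.2·11 + 1.125·7.73) / (0.2 + 1.125) = 10.89625/1.325 = 8717/1060 ≈ 8.224.

μ̂_MAP = 8.224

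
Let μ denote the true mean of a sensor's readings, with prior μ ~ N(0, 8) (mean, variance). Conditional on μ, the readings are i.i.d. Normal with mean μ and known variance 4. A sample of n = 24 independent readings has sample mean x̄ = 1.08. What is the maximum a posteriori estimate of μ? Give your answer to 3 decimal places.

μ̂_MAP = 1.058

n = 24, x̄ = 1.08.
For a Normal prior and Normal likelihood with known variance, the posterior is Normal; its mode equals its mean, the precision-weighted average.
Prior precision 1/σ₀² = 1/8 = 0.125; data precision n/σ² = 24/4 = 6.
μ̂ = (0.125·0 + 6·1.08) / (0.125 + 6) = 6.48/6.125 = 1296/1225 ≈ 1.058.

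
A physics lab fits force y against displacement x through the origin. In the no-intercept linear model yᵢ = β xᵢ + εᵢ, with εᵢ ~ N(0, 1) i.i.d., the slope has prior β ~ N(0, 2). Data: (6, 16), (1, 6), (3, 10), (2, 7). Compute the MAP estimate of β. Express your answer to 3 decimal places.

log p(β | y) = −Σ(yᵢ − βxᵢ)²/(2·1) − β²/(2·2) + const.
Setting the derivative to zero: Σxᵢ(yᵢ − βxᵢ)/1 − β/2 = 0, so β = Σxᵢyᵢ / (Σxᵢ² + σ²/τ²).
Σxᵢyᵢ = 6·16 + 1·6 + 3·10 + 2·7 = 146; Σxᵢ² = 50; σ²/τ² = 0.5.
β̂_MAP = 146 / (50 + 0.5) = 146/50.5 ≈ 2.891.

β̂_MAP = 2.891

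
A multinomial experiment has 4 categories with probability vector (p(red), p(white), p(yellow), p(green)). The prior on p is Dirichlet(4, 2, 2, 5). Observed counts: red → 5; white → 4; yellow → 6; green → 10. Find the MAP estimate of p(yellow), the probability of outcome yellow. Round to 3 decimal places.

MAP estimate of p(yellow) = 0.206

The posterior is Dirichlet(αᵢ + nᵢ) = Dirichlet(9, 6, 8, 15).
For a Dirichlet(a₁,…,a_K) with all aᵢ > 1, the mode has j-th component (aⱼ − 1)/(Σaᵢ − K).
Here Σaᵢ = 38 and K = 4, so p(yellow) = (8 − 1)/(38 − 4) = 7/34 ≈ 0.206.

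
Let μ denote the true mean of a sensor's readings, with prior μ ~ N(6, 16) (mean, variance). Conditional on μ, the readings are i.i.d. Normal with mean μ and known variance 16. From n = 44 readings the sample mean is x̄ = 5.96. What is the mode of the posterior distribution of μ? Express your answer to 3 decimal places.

μ̂_MAP = 5.961

n = 44, x̄ = 5.96.
For a Normal prior and Normal likelihood with known variance, the posterior is Normal; its mode equals its mean, the precision-weighted average.
Prior precision 1/σ₀² = 1/16 = 0.0625; data precision n/σ² = 44/16 = 2.75.
μ̂ = (0.0625·6 + 2.75·5.96) / (0.0625 + 2.75) = 16.765/2.8125 = 6706/1125 ≈ 5.961.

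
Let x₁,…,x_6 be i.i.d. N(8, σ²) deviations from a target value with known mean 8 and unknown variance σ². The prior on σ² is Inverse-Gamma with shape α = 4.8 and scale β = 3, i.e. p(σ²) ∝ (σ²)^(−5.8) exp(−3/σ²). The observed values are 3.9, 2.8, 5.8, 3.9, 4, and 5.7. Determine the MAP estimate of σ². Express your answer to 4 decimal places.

Sum of squared deviations about the known mean: SS = (3.9−8)² + (2.8−8)² + (5.8−8)² + (3.9−8)² + (4−8)² + (5.7−8)² = 86.79.
The Normal likelihood contributes (σ²)^(−n/2) exp(−SS/(2σ²)), so the posterior is Inverse-Gamma(α + n/2, β + SS/2) = Inverse-Gamma(7.8, 46.395).
The mode of Inverse-Gamma(a, b) is b/(a+1) = 46.395/8.8 ≈ 5.2722.

σ̂²_MAP = 5.2722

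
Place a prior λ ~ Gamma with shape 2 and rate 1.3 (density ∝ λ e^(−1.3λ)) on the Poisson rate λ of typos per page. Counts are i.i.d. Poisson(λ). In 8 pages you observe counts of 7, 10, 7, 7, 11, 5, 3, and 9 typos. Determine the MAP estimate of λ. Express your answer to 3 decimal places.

Σxᵢ = 7+10+7+7+11+5+3+9 = 59, with n = 8.
Posterior ∝ λe^(−1.3λ) · λ^59e^(−8λ) = λ^60e^(−9.3λ), i.e. Gamma(shape=61, rate=9.3).
The mode of a Gamma(a, b) with a ≥ 1 (shape–rate) is (a−1)/b = 60/9.3 ≈ 6.452.

λ̂_MAP = 6.452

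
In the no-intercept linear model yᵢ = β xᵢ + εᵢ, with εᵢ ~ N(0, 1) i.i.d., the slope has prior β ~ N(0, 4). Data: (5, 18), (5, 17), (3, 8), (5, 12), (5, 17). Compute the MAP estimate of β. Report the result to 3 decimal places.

log p(β | y) = −Σ(yᵢ − βxᵢ)²/(2·1) − β²/(2·4) + const.
Setting the derivative to zero: Σxᵢ(yᵢ − βxᵢ)/1 − β/4 = 0, so β = Σxᵢyᵢ / (Σxᵢ² + σ²/τ²).
Σxᵢyᵢ = 5·18 + 5·17 + 3·8 + 5·12 + 5·17 = 344; Σxᵢ² = 109; σ²/τ² = 0.25.
β̂_MAP = 344 / (109 + 0.25) = 344/109.25 ≈ 3.149.

β̂_MAP = 3.149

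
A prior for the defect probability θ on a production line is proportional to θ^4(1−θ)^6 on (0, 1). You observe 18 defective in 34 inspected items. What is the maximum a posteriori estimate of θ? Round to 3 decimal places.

The prior density ∝ θ^4(1−θ)^6 is the kernel of Beta(5, 7).
Data: 18 successes in 34 trials. The binomial likelihood contributes θ^18(1−θ)^16, so the posterior is Beta(5+18, 7+16) = Beta(23, 23).
For Beta(a, b) with a, b > 1 the mode is (a−1)/(a+b−2) = 22/44 ≈ 0.500.

θ̂_MAP = 0.500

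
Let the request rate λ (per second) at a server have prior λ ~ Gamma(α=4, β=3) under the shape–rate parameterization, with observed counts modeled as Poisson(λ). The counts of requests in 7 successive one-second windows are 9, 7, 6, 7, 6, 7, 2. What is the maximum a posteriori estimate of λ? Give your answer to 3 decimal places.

λ̂_MAP = 4.700

Σxᵢ = 9+7+6+7+6+7+2 = 44, with n = 7.
Posterior ∝ λ^3e^(−3λ) · λ^44e^(−7λ) = λ^47e^(−10λ), i.e. Gamma(shape=48, rate=10).
The mode of a Gamma(a, b) with a ≥ 1 (shape–rate) is (a−1)/b = 47/10 ≈ 4.700.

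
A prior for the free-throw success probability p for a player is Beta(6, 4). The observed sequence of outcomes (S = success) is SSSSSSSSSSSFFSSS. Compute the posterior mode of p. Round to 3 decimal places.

Prior: Beta(6, 4).
Data: 14 successes in 16 trials (from the sequence). The binomial likelihood contributes p^14(1−p)^2, so the posterior is Beta(6+14, 4+2) = Beta(20, 6).
For Beta(a, b) with a, b > 1 the mode is (a−1)/(a+b−2) = 19/24 ≈ 0.792.

p̂_MAP = 0.792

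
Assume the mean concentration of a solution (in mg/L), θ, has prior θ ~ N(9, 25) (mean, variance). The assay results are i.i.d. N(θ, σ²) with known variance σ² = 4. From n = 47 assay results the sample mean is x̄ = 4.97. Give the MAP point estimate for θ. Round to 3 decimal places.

n = 47, x̄ = 4.97.
For a Normal prior and Normal likelihood with known variance, the posterior is Normal; its mode equals its mean, the precision-weighted average.
Prior precision 1/σ₀² = 1/25 = 0.04; data precision n/σ² = 47/4 = 11.75.
θ̂ = (0.04·9 + 11.75·4.97) / (0.04 + 11.75) = 58.7575/11.79 = 23503/4716 ≈ 4.984.

θ̂_MAP = 4.984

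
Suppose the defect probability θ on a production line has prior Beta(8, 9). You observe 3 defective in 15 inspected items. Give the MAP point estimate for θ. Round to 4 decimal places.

θ̂_MAP = 0.3333

Prior: Beta(8, 9).
Data: 3 successes in 15 trials. The binomial likelihood contributes θ^3(1−θ)^12, so the posterior is Beta(8+3, 9+12) = Beta(11, 21).
For Beta(a, b) with a, b > 1 the mode is (a−1)/(a+b−2) = 10/30 ≈ 0.3333.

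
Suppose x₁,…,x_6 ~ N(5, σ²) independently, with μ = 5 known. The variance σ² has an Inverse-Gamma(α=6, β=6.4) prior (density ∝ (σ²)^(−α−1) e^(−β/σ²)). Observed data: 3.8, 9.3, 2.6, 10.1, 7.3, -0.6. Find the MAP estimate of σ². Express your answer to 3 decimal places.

Sum of squared deviations about the known mean: SS = (3.8−5)² + (9.3−5)² + (2.6−5)² + (10.1−5)² + (7.3−5)² + (-0.6−5)² = 88.35.
The Normal likelihood contributes (σ²)^(−n/2) exp(−SS/(2σ²)), so the posterior is Inverse-Gamma(α + n/2, β + SS/2) = Inverse-Gamma(9, 50.575).
The mode of Inverse-Gamma(a, b) is b/(a+1) = 50.575/10 ≈ 5.058.

σ̂²_MAP = 5.058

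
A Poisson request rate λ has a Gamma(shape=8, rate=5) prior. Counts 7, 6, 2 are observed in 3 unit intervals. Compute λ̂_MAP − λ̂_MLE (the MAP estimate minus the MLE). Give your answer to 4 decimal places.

Σxᵢ = 15. Posterior is Gamma(23, 8); MAP = (23−1)/8 = 22/8 ≈ 2.75000.
MLE = x̄ = 15/3 ≈ 5.00000.
Difference = 22/8 − 15/3 = -9/4 ≈ -2.2500.

MAP − MLE = -2.2500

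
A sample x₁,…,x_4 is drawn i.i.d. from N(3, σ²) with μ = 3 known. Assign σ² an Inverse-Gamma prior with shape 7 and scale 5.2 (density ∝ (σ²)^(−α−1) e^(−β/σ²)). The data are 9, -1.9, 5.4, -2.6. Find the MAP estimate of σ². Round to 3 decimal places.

Sum of squared deviations about the known mean: SS = (9−3)² + (-1.9−3)² + (5.4−3)² + (-2.6−3)² = 97.13.
The Normal likelihood contributes (σ²)^(−n/2) exp(−SS/(2σ²)), so the posterior is Inverse-Gamma(α + n/2, β + SS/2) = Inverse-Gamma(9, 53.765).
The mode of Inverse-Gamma(a, b) is b/(a+1) = 53.765/10 ≈ 5.377.

σ̂²_MAP = 5.377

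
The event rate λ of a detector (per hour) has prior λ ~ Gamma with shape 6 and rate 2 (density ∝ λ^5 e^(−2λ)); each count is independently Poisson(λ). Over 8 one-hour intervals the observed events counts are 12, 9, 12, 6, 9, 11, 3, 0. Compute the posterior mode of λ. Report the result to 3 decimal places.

Σxᵢ = 12+9+12+6+9+11+3+0 = 62, with n = 8.
Posterior ∝ λ^5e^(−2λ) · λ^62e^(−8λ) = λ^67e^(−10λ), i.e. Gamma(shape=68, rate=10).
The mode of a Gamma(a, b) with a ≥ 1 (shape–rate) is (a−1)/b = 67/10 ≈ 6.700.

λ̂_MAP = 6.700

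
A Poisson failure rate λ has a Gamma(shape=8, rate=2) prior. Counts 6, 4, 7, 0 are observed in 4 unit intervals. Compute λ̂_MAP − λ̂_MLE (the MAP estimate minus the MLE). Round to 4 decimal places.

MAP − MLE = -0.2500

Σxᵢ = 17. Posterior is Gamma(25, 6); MAP = (25−1)/6 = 24/6 ≈ 4.00000.
MLE = x̄ = 17/4 ≈ 4.25000.
Difference = 24/6 − 17/4 = -1/4 ≈ -0.2500.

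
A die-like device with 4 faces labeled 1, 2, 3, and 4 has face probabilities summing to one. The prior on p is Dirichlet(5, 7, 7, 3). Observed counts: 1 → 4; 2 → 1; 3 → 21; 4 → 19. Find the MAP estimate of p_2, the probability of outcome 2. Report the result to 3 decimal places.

MAP estimate: 0.111

The posterior is Dirichlet(αᵢ + nᵢ) = Dirichlet(9, 8, 28, 22).
For a Dirichlet(a₁,…,a_K) with all aᵢ > 1, the mode has j-th component (aⱼ − 1)/(Σaᵢ − K).
Here Σaᵢ = 67 and K = 4, so p_2 = (8 − 1)/(67 − 4) = 7/63 ≈ 0.111.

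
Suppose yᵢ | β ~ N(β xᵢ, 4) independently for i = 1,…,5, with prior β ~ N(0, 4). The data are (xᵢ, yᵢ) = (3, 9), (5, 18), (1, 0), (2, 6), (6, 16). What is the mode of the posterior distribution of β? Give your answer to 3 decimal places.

β̂_MAP = 2.961

log p(β | y) = −Σ(yᵢ − βxᵢ)²/(2·4) − β²/(2·4) + const.
Setting the derivative to zero: Σxᵢ(yᵢ − βxᵢ)/4 − β/4 = 0, so β = Σxᵢyᵢ / (Σxᵢ² + σ²/τ²).
Σxᵢyᵢ = 3·9 + 5·18 + 1·0 + 2·6 + 6·16 = 225; Σxᵢ² = 75; σ²/τ² = 1.
β̂_MAP = 225 / (75 + 1) = 225/76 ≈ 2.961.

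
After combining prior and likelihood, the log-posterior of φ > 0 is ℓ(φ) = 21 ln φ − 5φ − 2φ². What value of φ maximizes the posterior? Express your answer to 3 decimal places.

φ̂_MAP = 1.750

ℓ'(φ) = 21/φ − 5 − 4φ. Setting this to zero and multiplying by φ: 4φ² + 5φ − 21 = 0.
φ = (−5 + √(5² + 4·4·21)) / (2·4) = (−5 + √361) / 8 = (−5 + 19)/8 = 7/4.
ℓ''(φ) = −21/φ² − 4 < 0, confirming a maximum.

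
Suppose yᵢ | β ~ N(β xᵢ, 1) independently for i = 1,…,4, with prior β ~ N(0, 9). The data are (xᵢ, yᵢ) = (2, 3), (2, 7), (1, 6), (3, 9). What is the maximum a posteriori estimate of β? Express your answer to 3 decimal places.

β̂_MAP = 2.926

log p(β | y) = −Σ(yᵢ − βxᵢ)²/(2·1) − β²/(2·9) + const.
Setting the derivative to zero: Σxᵢ(yᵢ − βxᵢ)/1 − β/9 = 0, so β = Σxᵢyᵢ / (Σxᵢ² + σ²/τ²).
Σxᵢyᵢ = 2·3 + 2·7 + 1·6 + 3·9 = 53; Σxᵢ² = 18; σ²/τ² = 1/9.
β̂_MAP = 53 / (18 + 1/9) = 53/(163/9) = 477/163 ≈ 2.926.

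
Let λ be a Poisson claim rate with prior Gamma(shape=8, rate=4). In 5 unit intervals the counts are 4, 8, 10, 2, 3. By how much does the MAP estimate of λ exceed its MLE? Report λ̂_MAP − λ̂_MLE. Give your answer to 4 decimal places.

Σxᵢ = 27. Posterior is Gamma(35, 9); MAP = (35−1)/9 = 34/9 ≈ 3.77778.
MLE = x̄ = 27/5 ≈ 5.40000.
Difference = 34/9 − 27/5 = -73/45 ≈ -1.6222.

MAP − MLE = -1.6222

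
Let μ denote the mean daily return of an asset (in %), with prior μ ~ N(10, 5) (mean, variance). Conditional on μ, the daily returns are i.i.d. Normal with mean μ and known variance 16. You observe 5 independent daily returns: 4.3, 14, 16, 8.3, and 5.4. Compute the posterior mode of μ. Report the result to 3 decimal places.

μ̂_MAP = 9.756

n = 5; x̄ = (4.3 + 14 + 16 + 8.3 + 5.4)/5 = 48/5 = 9.6.
For a Normal prior and Normal likelihood with known variance, the posterior is Normal; its mode equals its mean, the precision-weighted average.
Prior precision 1/σ₀² = 1/5 = 0.2; data precision n/σ² = 5/16 = 0.3125.
μ̂ = (0.2·10 + 0.3125·9.6) / (0.2 + 0.3125) = 5/0.5125 = 400/41 ≈ 9.756.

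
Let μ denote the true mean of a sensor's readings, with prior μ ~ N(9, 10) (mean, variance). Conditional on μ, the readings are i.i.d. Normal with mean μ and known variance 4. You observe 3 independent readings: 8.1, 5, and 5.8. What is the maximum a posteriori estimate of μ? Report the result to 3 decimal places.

μ̂_MAP = 6.618

n = 3; x̄ = (8.1 + 5 + 5.8)/3 = 18.9/3 = 6.3.
For a Normal prior and Normal likelihood with known variance, the posterior is Normal; its mode equals its mean, the precision-weighted average.
Prior precision 1/σ₀² = 1/10 = 0.1; data precision n/σ² = 3/4 = 0.75.
μ̂ = (0.1·9 + 0.75·6.3) / (0.1 + 0.75) = 5.625/0.85 = 225/34 ≈ 6.618.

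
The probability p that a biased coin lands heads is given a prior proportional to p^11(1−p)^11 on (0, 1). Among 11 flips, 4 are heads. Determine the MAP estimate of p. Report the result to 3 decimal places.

p̂_MAP = 0.455

The prior density ∝ p^11(1−p)^11 is the kernel of Beta(12, 12).
Data: 4 successes in 11 trials. The binomial likelihood contributes p^4(1−p)^7, so the posterior is Beta(12+4, 12+7) = Beta(16, 19).
For Beta(a, b) with a, b > 1 the mode is (a−1)/(a+b−2) = 15/33 ≈ 0.455.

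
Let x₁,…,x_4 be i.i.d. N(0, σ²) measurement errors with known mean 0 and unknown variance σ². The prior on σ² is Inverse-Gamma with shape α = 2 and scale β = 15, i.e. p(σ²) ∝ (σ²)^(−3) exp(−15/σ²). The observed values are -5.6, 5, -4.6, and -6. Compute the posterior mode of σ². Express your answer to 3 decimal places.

σ̂²_MAP = 14.352

Sum of squared deviations about the known mean: SS = (-5.6−0)² + (5−0)² + (-4.6−0)² + (-6−0)² = 113.52.
The Normal likelihood contributes (σ²)^(−n/2) exp(−SS/(2σ²)), so the posterior is Inverse-Gamma(α + n/2, β + SS/2) = Inverse-Gamma(4, 71.76).
The mode of Inverse-Gamma(a, b) is b/(a+1) = 71.76/5 ≈ 14.352.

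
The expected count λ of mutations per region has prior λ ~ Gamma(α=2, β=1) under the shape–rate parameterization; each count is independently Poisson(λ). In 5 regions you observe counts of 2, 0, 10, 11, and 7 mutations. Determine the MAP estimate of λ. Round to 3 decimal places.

λ̂_MAP = 5.167

Σxᵢ = 2+0+10+11+7 = 30, with n = 5.
Posterior ∝ λe^(−1λ) · λ^30e^(−5λ) = λ^31e^(−6λ), i.e. Gamma(shape=32, rate=6).
The mode of a Gamma(a, b) with a ≥ 1 (shape–rate) is (a−1)/b = 31/6 ≈ 5.167.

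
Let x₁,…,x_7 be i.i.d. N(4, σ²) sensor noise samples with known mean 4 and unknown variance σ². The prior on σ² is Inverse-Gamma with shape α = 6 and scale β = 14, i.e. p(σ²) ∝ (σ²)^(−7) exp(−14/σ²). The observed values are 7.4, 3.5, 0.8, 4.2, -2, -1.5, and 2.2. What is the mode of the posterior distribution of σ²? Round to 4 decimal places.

σ̂²_MAP = 5.6943

Sum of squared deviations about the known mean: SS = (7.4−4)² + (3.5−4)² + (0.8−4)² + (4.2−4)² + (-2−4)² + (-1.5−4)² + (2.2−4)² = 91.58.
The Normal likelihood contributes (σ²)^(−n/2) exp(−SS/(2σ²)), so the posterior is Inverse-Gamma(α + n/2, β + SS/2) = Inverse-Gamma(9.5, 59.79).
The mode of Inverse-Gamma(a, b) is b/(a+1) = 59.79/10.5 ≈ 5.6943.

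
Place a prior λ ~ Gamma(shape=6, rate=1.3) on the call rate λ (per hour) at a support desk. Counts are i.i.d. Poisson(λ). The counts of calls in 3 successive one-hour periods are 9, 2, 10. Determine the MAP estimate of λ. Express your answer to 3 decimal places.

Σxᵢ = 9+2+10 = 21, with n = 3.
Posterior ∝ λ^5e^(−1.3λ) · λ^21e^(−3λ) = λ^26e^(−4.3λ), i.e. Gamma(shape=27, rate=4.3).
The mode of a Gamma(a, b) with a ≥ 1 (shape–rate) is (a−1)/b = 26/4.3 ≈ 6.047.

λ̂_MAP = 6.047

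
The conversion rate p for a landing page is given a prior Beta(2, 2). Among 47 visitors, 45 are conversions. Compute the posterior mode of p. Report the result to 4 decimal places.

p̂_MAP = 0.9388

Prior: Beta(2, 2).
Data: 45 successes in 47 trials. The binomial likelihood contributes p^45(1−p)^2, so the posterior is Beta(2+45, 2+2) = Beta(47, 4).
For Beta(a, b) with a, b > 1 the mode is (a−1)/(a+b−2) = 46/49 ≈ 0.9388.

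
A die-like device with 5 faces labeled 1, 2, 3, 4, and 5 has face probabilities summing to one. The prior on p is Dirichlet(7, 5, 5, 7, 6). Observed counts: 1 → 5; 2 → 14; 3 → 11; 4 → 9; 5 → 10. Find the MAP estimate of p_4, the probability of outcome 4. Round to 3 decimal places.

The posterior is Dirichlet(αᵢ + nᵢ) = Dirichlet(12, 19, 16, 16, 16).
For a Dirichlet(a₁,…,a_K) with all aᵢ > 1, the mode has j-th component (aⱼ − 1)/(Σaᵢ − K).
Here Σaᵢ = 79 and K = 5, so p_4 = (16 − 1)/(79 − 5) = 15/74 ≈ 0.203.

MAP estimate: 0.203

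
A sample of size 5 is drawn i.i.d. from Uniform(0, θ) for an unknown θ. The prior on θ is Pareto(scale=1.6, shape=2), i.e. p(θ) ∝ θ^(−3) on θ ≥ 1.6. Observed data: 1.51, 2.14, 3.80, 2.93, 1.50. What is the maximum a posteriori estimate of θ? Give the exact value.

θ̂_MAP = 3.80

The Uniform(0, θ) likelihood is θ^(−n) for θ ≥ max(xᵢ), zero otherwise. Here max(xᵢ) = 3.80.
Posterior ∝ θ^(−3) · θ^(−5) = θ^(−8) on θ ≥ max(1.6, 3.80) = 3.80.
This density is strictly decreasing in θ, so the posterior mode lies at the lower boundary of the support.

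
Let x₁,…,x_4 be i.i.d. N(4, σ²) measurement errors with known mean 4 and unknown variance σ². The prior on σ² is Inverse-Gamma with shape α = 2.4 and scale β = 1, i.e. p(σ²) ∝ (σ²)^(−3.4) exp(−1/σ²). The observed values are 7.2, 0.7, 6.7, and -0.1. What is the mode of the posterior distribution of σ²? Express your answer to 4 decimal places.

σ̂²_MAP = 4.3731

Sum of squared deviations about the known mean: SS = (7.2−4)² + (0.7−4)² + (6.7−4)² + (-0.1−4)² = 45.23.
The Normal likelihood contributes (σ²)^(−n/2) exp(−SS/(2σ²)), so the posterior is Inverse-Gamma(α + n/2, β + SS/2) = Inverse-Gamma(4.4, 23.615).
The mode of Inverse-Gamma(a, b) is b/(a+1) = 23.615/5.4 ≈ 4.3731.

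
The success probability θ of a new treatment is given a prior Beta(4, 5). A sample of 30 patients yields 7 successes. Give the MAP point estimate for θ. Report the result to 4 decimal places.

Prior: Beta(4, 5).
Data: 7 successes in 30 trials. The binomial likelihood contributes θ^7(1−θ)^23, so the posterior is Beta(4+7, 5+23) = Beta(11, 28).
For Beta(a, b) with a, b > 1 the mode is (a−1)/(a+b−2) = 10/37 ≈ 0.2703.

θ̂_MAP = 0.2703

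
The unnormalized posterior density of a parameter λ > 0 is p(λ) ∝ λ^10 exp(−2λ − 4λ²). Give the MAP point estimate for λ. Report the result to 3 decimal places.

ℓ'(λ) = 10/λ − 2 − 8λ. Setting this to zero and multiplying by λ: 8λ² + 2λ − 10 = 0.
λ = (−2 + √(2² + 4·8·10)) / (2·8) = (−2 + √324) / 16 = (−2 + 18)/16 = 1.
ℓ''(λ) = −10/λ² − 8 < 0, confirming a maximum.

λ̂_MAP = 1.000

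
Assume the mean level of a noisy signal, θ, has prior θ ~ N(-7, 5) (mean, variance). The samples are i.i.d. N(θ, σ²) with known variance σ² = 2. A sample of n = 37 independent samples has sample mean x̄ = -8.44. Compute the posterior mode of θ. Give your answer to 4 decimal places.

n = 37, x̄ = -8.44.
For a Normal prior and Normal likelihood with known variance, the posterior is Normal; its mode equals its mean, the precision-weighted average.
Prior precision 1/σ₀² = 1/5 = 0.2; data precision n/σ² = 37/2 = 18.5.
θ̂ = (0.2·(-7) + 18.5·(-8.44)) / (0.2 + 18.5) = (-157.54)/18.7 = -7877/935 ≈ -8.4246.

θ̂_MAP = -8.4246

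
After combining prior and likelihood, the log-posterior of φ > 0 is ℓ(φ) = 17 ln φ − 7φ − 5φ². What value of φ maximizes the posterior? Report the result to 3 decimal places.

φ̂_MAP = 1.000

ℓ'(φ) = 17/φ − 7 − 10φ. Setting this to zero and multiplying by φ: 10φ² + 7φ − 17 = 0.
φ = (−7 + √(7² + 4·10·17)) / (2·10) = (−7 + √729) / 20 = (−7 + 27)/20 = 1.
ℓ''(φ) = −17/φ² − 10 < 0, confirming a maximum.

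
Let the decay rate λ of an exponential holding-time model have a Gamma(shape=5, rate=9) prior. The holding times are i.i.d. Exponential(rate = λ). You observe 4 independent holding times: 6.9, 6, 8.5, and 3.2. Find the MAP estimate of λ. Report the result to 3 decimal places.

λ̂_MAP = 0.238

The Exponential(rate=λ) likelihood is ∝ λ^n e^(−λΣtᵢ). Here n = 4 and Σtᵢ = 6.9 + 6 + 8.5 + 3.2 = 24.6.
Posterior ∝ λ^4e^(−9λ) · λ^4e^(−24.6λ) = λ^8e^(−33.6λ), i.e. Gamma(9, 33.6).
Mode = (a−1)/b = 8/33.6 ≈ 0.238.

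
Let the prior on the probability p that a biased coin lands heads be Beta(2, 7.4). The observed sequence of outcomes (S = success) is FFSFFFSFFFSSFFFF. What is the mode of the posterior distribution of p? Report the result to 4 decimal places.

Prior: Beta(2, 7.4).
Data: 4 successes in 16 trials (from the sequence). The binomial likelihood contributes p^4(1−p)^12, so the posterior is Beta(2+4, 7.4+12) = Beta(6, 19.4).
For Beta(a, b) with a, b > 1 the mode is (a−1)/(a+b−2) = 5/23.4 ≈ 0.2137.

p̂_MAP = 0.2137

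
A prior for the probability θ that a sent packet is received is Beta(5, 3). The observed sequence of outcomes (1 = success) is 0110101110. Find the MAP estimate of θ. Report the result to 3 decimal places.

Prior: Beta(5, 3).
Data: 6 successes in 10 trials (from the sequence). The binomial likelihood contributes θ^6(1−θ)^4, so the posterior is Beta(5+6, 3+4) = Beta(11, 7).
For Beta(a, b) with a, b > 1 the mode is (a−1)/(a+b−2) = 10/16 ≈ 0.625.

θ̂_MAP = 0.625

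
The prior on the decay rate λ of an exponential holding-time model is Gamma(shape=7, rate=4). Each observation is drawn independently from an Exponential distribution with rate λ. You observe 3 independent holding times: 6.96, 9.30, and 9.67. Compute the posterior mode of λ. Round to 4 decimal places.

The Exponential(rate=λ) likelihood is ∝ λ^n e^(−λΣtᵢ). Here n = 3 and Σtᵢ = 6.96 + 9.30 + 9.67 = 25.93.
Posterior ∝ λ^6e^(−4λ) · λ^3e^(−25.93λ) = λ^9e^(−29.93λ), i.e. Gamma(10, 29.93).
Mode = (a−1)/b = 9/29.93 ≈ 0.3007.

λ̂_MAP = 0.3007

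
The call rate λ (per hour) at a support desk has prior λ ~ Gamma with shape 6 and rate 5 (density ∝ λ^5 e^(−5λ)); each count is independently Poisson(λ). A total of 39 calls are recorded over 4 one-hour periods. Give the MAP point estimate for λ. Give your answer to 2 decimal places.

λ̂_MAP = 4.89

Σxᵢ = 39, n = 4.
Posterior ∝ λ^5e^(−5λ) · λ^39e^(−4λ) = λ^44e^(−9λ), i.e. Gamma(shape=45, rate=9).
The mode of a Gamma(a, b) with a ≥ 1 (shape–rate) is (a−1)/b = 44/9 ≈ 4.89.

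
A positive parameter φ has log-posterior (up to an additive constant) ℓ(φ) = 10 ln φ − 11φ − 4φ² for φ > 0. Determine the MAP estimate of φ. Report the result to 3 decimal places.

φ̂_MAP = 0.625

ℓ'(φ) = 10/φ − 11 − 8φ. Setting this to zero and multiplying by φ: 8φ² + 11φ − 10 = 0.
φ = (−11 + √(11² + 4·8·10)) / (2·8) = (−11 + √441) / 16 = (−11 + 21)/16 = 5/8.
ℓ''(φ) = −10/φ² − 8 < 0, confirming a maximum.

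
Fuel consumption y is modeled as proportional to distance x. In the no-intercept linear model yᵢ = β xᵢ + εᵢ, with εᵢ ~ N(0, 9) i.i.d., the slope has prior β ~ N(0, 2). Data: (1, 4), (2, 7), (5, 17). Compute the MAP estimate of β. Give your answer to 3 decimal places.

log p(β | y) = −Σ(yᵢ − βxᵢ)²/(2·9) − β²/(2·2) + const.
Setting the derivative to zero: Σxᵢ(yᵢ − βxᵢ)/9 − β/2 = 0, so β = Σxᵢyᵢ / (Σxᵢ² + σ²/τ²).
Σxᵢyᵢ = 1·4 + 2·7 + 5·17 = 103; Σxᵢ² = 30; σ²/τ² = 4.5.
β̂_MAP = 103 / (30 + 4.5) = 103/34.5 ≈ 2.986.

β̂_MAP = 2.986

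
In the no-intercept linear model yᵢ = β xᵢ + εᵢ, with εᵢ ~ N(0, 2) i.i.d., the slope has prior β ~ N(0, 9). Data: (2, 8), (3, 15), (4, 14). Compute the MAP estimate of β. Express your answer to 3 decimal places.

log p(β | y) = −Σ(yᵢ − βxᵢ)²/(2·2) − β²/(2·9) + const.
Setting the derivative to zero: Σxᵢ(yᵢ − βxᵢ)/2 − β/9 = 0, so β = Σxᵢyᵢ / (Σxᵢ² + σ²/τ²).
Σxᵢyᵢ = 2·8 + 3·15 + 4·14 = 117; Σxᵢ² = 29; σ²/τ² = 2/9.
β̂_MAP = 117 / (29 + 2/9) = 117/(263/9) = 1053/263 ≈ 4.004.

β̂_MAP = 4.004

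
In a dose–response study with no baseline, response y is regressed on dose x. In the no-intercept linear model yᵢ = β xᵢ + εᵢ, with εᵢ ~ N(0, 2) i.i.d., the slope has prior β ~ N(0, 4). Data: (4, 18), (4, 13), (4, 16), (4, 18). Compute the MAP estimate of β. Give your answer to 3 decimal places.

log p(β | y) = −Σ(yᵢ − βxᵢ)²/(2·2) − β²/(2·4) + const.
Setting the derivative to zero: Σxᵢ(yᵢ − βxᵢ)/2 − β/4 = 0, so β = Σxᵢyᵢ / (Σxᵢ² + σ²/τ²).
Σxᵢyᵢ = 4·18 + 4·13 + 4·16 + 4·18 = 260; Σxᵢ² = 64; σ²/τ² = 0.5.
β̂_MAP = 260 / (64 + 0.5) = 260/64.5 ≈ 4.031.

β̂_MAP = 4.031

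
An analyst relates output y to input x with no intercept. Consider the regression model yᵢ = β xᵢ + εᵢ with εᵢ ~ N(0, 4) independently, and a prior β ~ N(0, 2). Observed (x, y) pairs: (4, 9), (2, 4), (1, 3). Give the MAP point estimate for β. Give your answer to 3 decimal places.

β̂_MAP = 2.043

log p(β | y) = −Σ(yᵢ − βxᵢ)²/(2·4) − β²/(2·2) + const.
Setting the derivative to zero: Σxᵢ(yᵢ − βxᵢ)/4 − β/2 = 0, so β = Σxᵢyᵢ / (Σxᵢ² + σ²/τ²).
Σxᵢyᵢ = 4·9 + 2·4 + 1·3 = 47; Σxᵢ² = 21; σ²/τ² = 2.
β̂_MAP = 47 / (21 + 2) = 47/23 ≈ 2.043.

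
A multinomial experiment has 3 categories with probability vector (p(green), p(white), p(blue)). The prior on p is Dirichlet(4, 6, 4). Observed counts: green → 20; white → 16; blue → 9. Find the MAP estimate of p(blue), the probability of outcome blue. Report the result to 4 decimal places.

The posterior is Dirichlet(αᵢ + nᵢ) = Dirichlet(24, 22, 13).
For a Dirichlet(a₁,…,a_K) with all aᵢ > 1, the mode has j-th component (aⱼ − 1)/(Σaᵢ − K).
Here Σaᵢ = 59 and K = 3, so p(blue) = (13 − 1)/(59 − 3) = 12/56 ≈ 0.2143.

MAP estimate of p(blue) = 0.2143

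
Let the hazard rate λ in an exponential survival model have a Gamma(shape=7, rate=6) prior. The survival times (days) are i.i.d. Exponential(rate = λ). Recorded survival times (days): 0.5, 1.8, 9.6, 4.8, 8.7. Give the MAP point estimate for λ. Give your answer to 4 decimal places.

The Exponential(rate=λ) likelihood is ∝ λ^n e^(−λΣtᵢ). Here n = 5 and Σtᵢ = 0.5 + 1.8 + 9.6 + 4.8 + 8.7 = 25.4.
Posterior ∝ λ^6e^(−6λ) · λ^5e^(−25.4λ) = λ^11e^(−31.4λ), i.e. Gamma(12, 31.4).
Mode = (a−1)/b = 11/31.4 ≈ 0.3503.

λ̂_MAP = 0.3503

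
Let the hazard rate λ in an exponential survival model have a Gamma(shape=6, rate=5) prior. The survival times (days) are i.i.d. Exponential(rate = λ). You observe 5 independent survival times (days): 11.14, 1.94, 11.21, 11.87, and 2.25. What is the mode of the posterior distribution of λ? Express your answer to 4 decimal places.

λ̂_MAP = 0.2304

The Exponential(rate=λ) likelihood is ∝ λ^n e^(−λΣtᵢ). Here n = 5 and Σtᵢ = 11.14 + 1.94 + 11.21 + 11.87 + 2.25 = 38.41.
Posterior ∝ λ^5e^(−5λ) · λ^5e^(−38.41λ) = λ^10e^(−43.41λ), i.e. Gamma(11, 43.41).
Mode = (a−1)/b = 10/43.41 ≈ 0.2304.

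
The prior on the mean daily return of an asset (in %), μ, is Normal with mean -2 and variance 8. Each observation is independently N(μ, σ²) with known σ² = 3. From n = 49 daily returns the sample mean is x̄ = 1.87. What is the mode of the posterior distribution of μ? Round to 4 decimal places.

n = 49, x̄ = 1.87.
For a Normal prior and Normal likelihood with known variance, the posterior is Normal; its mode equals its mean, the precision-weighted average.
Prior precision 1/σ₀² = 1/8 = 0.125; data precision n/σ² = 49/3.
μ̂ = (0.125·(-2) + (49/3)·1.87) / (0.125 + 49/3) = (2272/75)/(395/24) = 18176/9875 ≈ 1.8406.

μ̂_MAP = 1.8406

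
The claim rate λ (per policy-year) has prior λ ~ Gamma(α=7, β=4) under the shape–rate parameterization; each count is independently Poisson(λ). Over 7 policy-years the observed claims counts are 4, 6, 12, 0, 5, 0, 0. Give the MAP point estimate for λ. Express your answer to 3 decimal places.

λ̂_MAP = 3.000

Σxᵢ = 4+6+12+0+5+0+0 = 27, with n = 7.
Posterior ∝ λ^6e^(−4λ) · λ^27e^(−7λ) = λ^33e^(−11λ), i.e. Gamma(shape=34, rate=11).
The mode of a Gamma(a, b) with a ≥ 1 (shape–rate) is (a−1)/b = 33/11 ≈ 3.000.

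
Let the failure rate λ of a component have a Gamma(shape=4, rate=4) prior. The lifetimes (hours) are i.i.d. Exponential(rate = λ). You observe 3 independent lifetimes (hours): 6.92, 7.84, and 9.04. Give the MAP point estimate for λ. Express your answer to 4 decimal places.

λ̂_MAP = 0.2158

The Exponential(rate=λ) likelihood is ∝ λ^n e^(−λΣtᵢ). Here n = 3 and Σtᵢ = 6.92 + 7.84 + 9.04 = 23.80.
Posterior ∝ λ^3e^(−4λ) · λ^3e^(−23.80λ) = λ^6e^(−27.80λ), i.e. Gamma(7, 27.80).
Mode = (a−1)/b = 6/27.80 ≈ 0.2158.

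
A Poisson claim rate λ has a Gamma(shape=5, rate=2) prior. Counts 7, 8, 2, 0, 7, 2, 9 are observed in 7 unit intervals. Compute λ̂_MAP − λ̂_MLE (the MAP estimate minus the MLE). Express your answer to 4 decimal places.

MAP − MLE = -0.6667

Σxᵢ = 35. Posterior is Gamma(40, 9); MAP = (40−1)/9 = 39/9 ≈ 4.33333.
MLE = x̄ = 35/7 ≈ 5.00000.
Difference = 39/9 − 35/7 = -2/3 ≈ -0.6667.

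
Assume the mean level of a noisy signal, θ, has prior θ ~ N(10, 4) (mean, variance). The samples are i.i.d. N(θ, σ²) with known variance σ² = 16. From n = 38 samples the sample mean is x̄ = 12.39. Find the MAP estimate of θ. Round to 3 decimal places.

θ̂_MAP = 12.162

n = 38, x̄ = 12.39.
For a Normal prior and Normal likelihood with known variance, the posterior is Normal; its mode equals its mean, the precision-weighted average.
Prior precision 1/σ₀² = 1/4 = 0.25; data precision n/σ² = 38/16 = 2.375.
θ̂ = (0.25·10 + 2.375·12.39) / (0.25 + 2.375) = 31.92625/2.625 = 25541/2100 ≈ 12.162.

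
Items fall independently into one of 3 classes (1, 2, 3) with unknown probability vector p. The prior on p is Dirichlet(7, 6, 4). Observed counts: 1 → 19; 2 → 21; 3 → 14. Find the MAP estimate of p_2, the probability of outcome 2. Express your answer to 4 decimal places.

MAP estimate: 0.3824

The posterior is Dirichlet(αᵢ + nᵢ) = Dirichlet(26, 27, 18).
For a Dirichlet(a₁,…,a_K) with all aᵢ > 1, the mode has j-th component (aⱼ − 1)/(Σaᵢ − K).
Here Σaᵢ = 71 and K = 3, so p_2 = (27 − 1)/(71 − 3) = 26/68 ≈ 0.3824.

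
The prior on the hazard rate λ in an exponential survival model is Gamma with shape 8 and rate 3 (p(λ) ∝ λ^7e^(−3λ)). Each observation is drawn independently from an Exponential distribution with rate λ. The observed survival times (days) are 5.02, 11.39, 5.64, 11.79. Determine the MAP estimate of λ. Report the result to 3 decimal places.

λ̂_MAP = 0.299

The Exponential(rate=λ) likelihood is ∝ λ^n e^(−λΣtᵢ). Here n = 4 and Σtᵢ = 5.02 + 11.39 + 5.64 + 11.79 = 33.84.
Posterior ∝ λ^7e^(−3λ) · λ^4e^(−33.84λ) = λ^11e^(−36.84λ), i.e. Gamma(12, 36.84).
Mode = (a−1)/b = 11/36.84 ≈ 0.299.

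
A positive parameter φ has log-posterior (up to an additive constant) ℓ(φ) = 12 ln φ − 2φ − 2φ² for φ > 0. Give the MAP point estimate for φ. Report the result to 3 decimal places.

φ̂_MAP = 1.500

ℓ'(φ) = 12/φ − 2 − 4φ. Setting this to zero and multiplying by φ: 4φ² + 2φ − 12 = 0.
φ = (−2 + √(2² + 4·4·12)) / (2·4) = (−2 + √196) / 8 = (−2 + 14)/8 = 3/2.
ℓ''(φ) = −12/φ² − 4 < 0, confirming a maximum.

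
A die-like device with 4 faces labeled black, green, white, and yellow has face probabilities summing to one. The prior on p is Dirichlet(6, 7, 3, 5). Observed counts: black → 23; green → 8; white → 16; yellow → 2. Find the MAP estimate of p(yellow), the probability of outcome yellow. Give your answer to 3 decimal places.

The posterior is Dirichlet(αᵢ + nᵢ) = Dirichlet(29, 15, 19, 7).
For a Dirichlet(a₁,…,a_K) with all aᵢ > 1, the mode has j-th component (aⱼ − 1)/(Σaᵢ − K).
Here Σaᵢ = 70 and K = 4, so p(yellow) = (7 − 1)/(70 − 4) = 6/66 ≈ 0.091.

MAP estimate of p(yellow) = 0.091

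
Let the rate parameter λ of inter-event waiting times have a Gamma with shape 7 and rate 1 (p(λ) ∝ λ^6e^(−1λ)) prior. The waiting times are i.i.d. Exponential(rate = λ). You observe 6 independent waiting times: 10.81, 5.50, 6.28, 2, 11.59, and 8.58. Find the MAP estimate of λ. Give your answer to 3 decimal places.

λ̂_MAP = 0.262

The Exponential(rate=λ) likelihood is ∝ λ^n e^(−λΣtᵢ). Here n = 6 and Σtᵢ = 10.81 + 5.50 + 6.28 + 2 + 11.59 + 8.58 = 44.76.
Posterior ∝ λ^6e^(−1λ) · λ^6e^(−44.76λ) = λ^12e^(−45.76λ), i.e. Gamma(13, 45.76).
Mode = (a−1)/b = 12/45.76 ≈ 0.262.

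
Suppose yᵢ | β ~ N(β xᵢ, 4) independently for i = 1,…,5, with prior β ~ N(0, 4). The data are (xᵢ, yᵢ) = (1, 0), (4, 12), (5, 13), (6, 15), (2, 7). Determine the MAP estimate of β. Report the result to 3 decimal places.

β̂_MAP = 2.614

log p(β | y) = −Σ(yᵢ − βxᵢ)²/(2·4) − β²/(2·4) + const.
Setting the derivative to zero: Σxᵢ(yᵢ − βxᵢ)/4 − β/4 = 0, so β = Σxᵢyᵢ / (Σxᵢ² + σ²/τ²).
Σxᵢyᵢ = 1·0 + 4·12 + 5·13 + 6·15 + 2·7 = 217; Σxᵢ² = 82; σ²/τ² = 1.
β̂_MAP = 217 / (82 + 1) = 217/83 ≈ 2.614.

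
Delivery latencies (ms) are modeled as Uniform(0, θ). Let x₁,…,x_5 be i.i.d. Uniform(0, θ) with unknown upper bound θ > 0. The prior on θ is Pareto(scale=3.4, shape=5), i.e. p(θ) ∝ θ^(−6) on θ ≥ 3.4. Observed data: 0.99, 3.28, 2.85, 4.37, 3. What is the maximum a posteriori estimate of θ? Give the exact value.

θ̂_MAP = 4.37

The Uniform(0, θ) likelihood is θ^(−n) for θ ≥ max(xᵢ), zero otherwise. Here max(xᵢ) = 4.37.
Posterior ∝ θ^(−6) · θ^(−5) = θ^(−11) on θ ≥ max(3.4, 4.37) = 4.37.
This density is strictly decreasing in θ, so the posterior mode lies at the lower boundary of the support.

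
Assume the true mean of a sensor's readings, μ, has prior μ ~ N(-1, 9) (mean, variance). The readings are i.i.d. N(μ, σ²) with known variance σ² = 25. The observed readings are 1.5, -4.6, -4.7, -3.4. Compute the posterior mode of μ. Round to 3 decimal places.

n = 4; x̄ = (1.5 + (-4.6) + (-4.7) + (-3.4))/4 = -11.2/4 = -2.8.
For a Normal prior and Normal likelihood with known variance, the posterior is Normal; its mode equals its mean, the precision-weighted average.
Prior precision 1/σ₀² = 1/9; data precision n/σ² = 4/25 = 0.16.
μ̂ = ((1/9)·(-1) + 0.16·(-2.8)) / (1/9 + 0.16) = (-629/1125)/(61/225) = -629/305 ≈ -2.062.

μ̂_MAP = -2.062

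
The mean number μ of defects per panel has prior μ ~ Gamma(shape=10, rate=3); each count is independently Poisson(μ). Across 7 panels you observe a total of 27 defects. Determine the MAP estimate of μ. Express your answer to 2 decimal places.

Σxᵢ = 27, n = 7.
Posterior ∝ μ^9e^(−3μ) · μ^27e^(−7μ) = μ^36e^(−10μ), i.e. Gamma(shape=37, rate=10).
The mode of a Gamma(a, b) with a ≥ 1 (shape–rate) is (a−1)/b = 36/10 ≈ 3.60.

μ̂_MAP = 3.60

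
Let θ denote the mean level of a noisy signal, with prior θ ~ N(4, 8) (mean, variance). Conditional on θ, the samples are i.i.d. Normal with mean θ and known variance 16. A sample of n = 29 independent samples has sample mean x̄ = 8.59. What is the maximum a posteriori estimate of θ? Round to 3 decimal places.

n = 29, x̄ = 8.59.
For a Normal prior and Normal likelihood with known variance, the posterior is Normal; its mode equals its mean, the precision-weighted average.
Prior precision 1/σ₀² = 1/8 = 0.125; data precision n/σ² = 29/16 = 1.8125.
θ̂ = (0.125·4 + 1.8125·8.59) / (0.125 + 1.8125) = 16.069375/1.9375 = 25711/3100 ≈ 8.294.

θ̂_MAP = 8.294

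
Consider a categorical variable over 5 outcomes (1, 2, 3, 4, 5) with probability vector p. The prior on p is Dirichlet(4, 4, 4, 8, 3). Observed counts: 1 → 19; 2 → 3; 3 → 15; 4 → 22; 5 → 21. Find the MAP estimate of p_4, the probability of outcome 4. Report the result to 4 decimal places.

The posterior is Dirichlet(αᵢ + nᵢ) = Dirichlet(23, 7, 19, 30, 24).
For a Dirichlet(a₁,…,a_K) with all aᵢ > 1, the mode has j-th component (aⱼ − 1)/(Σaᵢ − K).
Here Σaᵢ = 103 and K = 5, so p_4 = (30 − 1)/(103 − 5) = 29/98 ≈ 0.2959.

MAP estimate: 0.2959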